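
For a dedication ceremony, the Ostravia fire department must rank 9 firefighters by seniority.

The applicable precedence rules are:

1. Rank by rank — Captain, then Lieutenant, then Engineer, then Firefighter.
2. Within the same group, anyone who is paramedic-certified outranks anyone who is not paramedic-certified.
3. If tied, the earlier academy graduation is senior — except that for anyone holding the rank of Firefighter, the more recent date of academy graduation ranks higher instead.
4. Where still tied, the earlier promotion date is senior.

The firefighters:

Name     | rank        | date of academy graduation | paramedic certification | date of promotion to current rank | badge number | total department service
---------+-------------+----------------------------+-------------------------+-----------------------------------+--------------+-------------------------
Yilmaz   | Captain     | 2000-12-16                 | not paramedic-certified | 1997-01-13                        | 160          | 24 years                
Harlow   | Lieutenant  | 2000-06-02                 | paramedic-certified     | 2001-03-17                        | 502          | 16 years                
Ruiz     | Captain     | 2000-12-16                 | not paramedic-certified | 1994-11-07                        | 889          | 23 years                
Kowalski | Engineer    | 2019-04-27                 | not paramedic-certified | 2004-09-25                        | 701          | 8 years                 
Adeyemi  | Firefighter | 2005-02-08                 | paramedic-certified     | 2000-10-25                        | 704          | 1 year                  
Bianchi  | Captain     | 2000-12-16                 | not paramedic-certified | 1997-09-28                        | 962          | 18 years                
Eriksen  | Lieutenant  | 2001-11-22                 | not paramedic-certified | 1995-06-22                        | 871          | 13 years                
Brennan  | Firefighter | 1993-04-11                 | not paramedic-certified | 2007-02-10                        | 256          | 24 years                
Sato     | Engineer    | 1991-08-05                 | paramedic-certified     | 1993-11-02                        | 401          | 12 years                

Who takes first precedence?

Ruiz

By rank: Ruiz, Yilmaz and Bianchi (Captain); then Harlow and Eriksen (Lieutenant); then Sato and Kowalski (Engineer); then Adeyemi and Brennan (Firefighter).
Ruiz, Yilmaz and Bianchi are each not paramedic-certified, so the next rule applies.
Ruiz, Yilmaz and Bianchi all have date of academy graduation 2000-12-16, so the next rule applies.
Among Ruiz, Yilmaz and Bianchi, by date of promotion to current rank (earlier first): Ruiz (1994-11-07) before Yilmaz (1997-01-13) before Bianchi (1997-09-28).
Among Harlow and Eriksen, paramedic-certified before not paramedic-certified: Harlow (paramedic-certified) before Eriksen (not paramedic-certified).
Among Sato and Kowalski, paramedic-certified before not paramedic-certified: Sato (paramedic-certified) before Kowalski (not paramedic-certified).
Among Adeyemi and Brennan, paramedic-certified before not paramedic-certified: Adeyemi (paramedic-certified) before Brennan (not paramedic-certified).
Order: Ruiz, Yilmaz, Bianchi, Harlow, Eriksen, Sato, Kowalski, Adeyemi, Brennan.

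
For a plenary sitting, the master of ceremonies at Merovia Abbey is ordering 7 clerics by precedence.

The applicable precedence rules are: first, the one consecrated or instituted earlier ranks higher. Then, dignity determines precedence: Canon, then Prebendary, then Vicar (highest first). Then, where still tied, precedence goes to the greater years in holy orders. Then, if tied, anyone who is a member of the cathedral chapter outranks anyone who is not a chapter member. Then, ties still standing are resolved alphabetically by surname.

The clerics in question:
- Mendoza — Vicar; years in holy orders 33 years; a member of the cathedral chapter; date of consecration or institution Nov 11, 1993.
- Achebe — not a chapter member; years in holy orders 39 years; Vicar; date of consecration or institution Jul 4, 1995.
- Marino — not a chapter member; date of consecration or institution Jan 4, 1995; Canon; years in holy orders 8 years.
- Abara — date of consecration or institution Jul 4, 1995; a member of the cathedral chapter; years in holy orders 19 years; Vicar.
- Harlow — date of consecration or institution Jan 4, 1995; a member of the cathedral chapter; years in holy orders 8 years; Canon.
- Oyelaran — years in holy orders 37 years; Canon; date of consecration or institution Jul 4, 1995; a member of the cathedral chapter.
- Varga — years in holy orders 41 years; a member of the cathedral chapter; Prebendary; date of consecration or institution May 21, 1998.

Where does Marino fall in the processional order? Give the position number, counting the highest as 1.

3

By date of consecration or institution (earlier first): Mendoza (Nov 11, 1993); then Harlow and Marino (both Jan 4, 1995); then Oyelaran, Achebe and Abara (each Jul 4, 1995); then Varga (May 21, 1998).
Harlow and Marino are each Canon, so the next rule applies.
Harlow and Marino both have years in holy orders 8 years, so the next rule applies.
Among Harlow and Marino, a member of the cathedral chapter before not a chapter member: Harlow (a member of the cathedral chapter) before Marino (not a chapter member).
Among Oyelaran, Achebe and Abara, by dignity: Oyelaran (Canon) before Achebe and Abara (Vicar).
Among Achebe and Abara, by years in holy orders (higher first): Achebe (39 years) before Abara (19 years).
Order: Mendoza, Harlow, Marino, Oyelaran, Achebe, Abara, Varga. So position 3.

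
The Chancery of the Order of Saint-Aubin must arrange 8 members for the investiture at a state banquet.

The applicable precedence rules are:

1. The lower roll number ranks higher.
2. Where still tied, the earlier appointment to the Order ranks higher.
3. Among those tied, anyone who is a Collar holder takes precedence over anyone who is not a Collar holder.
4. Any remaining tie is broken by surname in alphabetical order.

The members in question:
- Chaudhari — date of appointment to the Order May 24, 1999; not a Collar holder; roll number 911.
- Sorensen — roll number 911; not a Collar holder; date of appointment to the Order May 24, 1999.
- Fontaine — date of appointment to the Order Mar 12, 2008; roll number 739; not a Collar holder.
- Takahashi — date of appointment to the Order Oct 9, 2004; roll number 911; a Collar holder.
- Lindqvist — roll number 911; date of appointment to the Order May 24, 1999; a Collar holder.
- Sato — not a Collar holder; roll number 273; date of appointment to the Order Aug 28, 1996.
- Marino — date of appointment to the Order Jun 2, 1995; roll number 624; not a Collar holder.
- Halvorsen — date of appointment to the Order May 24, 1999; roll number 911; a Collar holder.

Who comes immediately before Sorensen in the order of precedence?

Chaudhari

By roll number (lower first): Sato (273); then Marino (624); then Fontaine (739); then Halvorsen, Lindqvist, Chaudhari, Sorensen and Takahashi (each 911).
Among Halvorsen, Lindqvist, Chaudhari, Sorensen and Takahashi, by date of appointment to the Order (earlier first): Halvorsen, Lindqvist, Chaudhari and Sorensen (May 24, 1999) before Takahashi (Oct 9, 2004).
Among Halvorsen, Lindqvist, Chaudhari and Sorensen, a Collar holder before not a Collar holder: Halvorsen and Lindqvist (a Collar holder) before Chaudhari and Sorensen (not a Collar holder).
Among Halvorsen and Lindqvist, alphabetically by surname: Halvorsen before Lindqvist.
Among Chaudhari and Sorensen, alphabetically by surname: Chaudhari before Sorensen.
Order: Sato, Marino, Fontaine, Halvorsen, Lindqvist, Chaudhari, Sorensen, Takahashi.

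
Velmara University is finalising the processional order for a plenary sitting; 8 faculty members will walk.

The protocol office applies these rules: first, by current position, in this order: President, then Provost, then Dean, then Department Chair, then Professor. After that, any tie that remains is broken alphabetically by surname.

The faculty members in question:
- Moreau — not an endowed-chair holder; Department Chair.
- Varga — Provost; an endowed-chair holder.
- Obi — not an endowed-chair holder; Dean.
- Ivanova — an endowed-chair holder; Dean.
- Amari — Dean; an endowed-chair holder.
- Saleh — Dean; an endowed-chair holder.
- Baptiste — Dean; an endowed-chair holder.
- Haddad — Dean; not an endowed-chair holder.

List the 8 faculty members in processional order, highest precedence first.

Varga, Amari, Baptiste, Haddad, Ivanova, Obi, Saleh, Moreau

By current position: Varga (Provost); then Amari, Baptiste, Haddad, Ivanova, Obi and Saleh (Dean); then Moreau (Department Chair).
Among Amari, Baptiste, Haddad, Ivanova, Obi and Saleh, alphabetically by surname: Amari before Baptiste before Haddad before Ivanova before Obi before Saleh.
Full order: Varga, Amari, Baptiste, Haddad, Ivanova, Obi, Saleh, Moreau.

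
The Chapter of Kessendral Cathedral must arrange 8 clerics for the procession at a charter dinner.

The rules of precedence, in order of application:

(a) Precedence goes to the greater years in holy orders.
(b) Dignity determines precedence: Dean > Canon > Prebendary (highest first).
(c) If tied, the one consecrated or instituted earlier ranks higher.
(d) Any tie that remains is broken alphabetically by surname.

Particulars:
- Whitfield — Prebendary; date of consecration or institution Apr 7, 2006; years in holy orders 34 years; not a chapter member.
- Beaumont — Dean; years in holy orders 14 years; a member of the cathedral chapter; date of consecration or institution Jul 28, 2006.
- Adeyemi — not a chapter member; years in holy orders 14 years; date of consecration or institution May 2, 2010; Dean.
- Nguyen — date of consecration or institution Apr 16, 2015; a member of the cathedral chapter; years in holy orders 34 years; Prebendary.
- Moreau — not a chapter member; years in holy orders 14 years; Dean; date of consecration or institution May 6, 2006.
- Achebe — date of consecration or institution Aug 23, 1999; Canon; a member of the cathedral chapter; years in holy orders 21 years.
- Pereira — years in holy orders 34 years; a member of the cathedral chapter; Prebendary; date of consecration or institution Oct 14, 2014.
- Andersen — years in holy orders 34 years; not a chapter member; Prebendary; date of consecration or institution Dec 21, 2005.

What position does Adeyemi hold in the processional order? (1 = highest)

By years in holy orders (higher first): Andersen, Whitfield, Pereira and Nguyen (each 34 years); then Achebe (21 years); then Moreau, Beaumont and Adeyemi (each 14 years).
Andersen, Whitfield, Pereira and Nguyen are each Prebendary, so the next rule applies.
Among Andersen, Whitfield, Pereira and Nguyen, by date of consecration or institution (earlier first): Andersen (Dec 21, 2005) before Whitfield (Apr 7, 2006) before Pereira (Oct 14, 2014) before Nguyen (Apr 16, 2015).
Moreau, Beaumont and Adeyemi are each Dean, so the next rule applies.
Among Moreau, Beaumont and Adeyemi, by date of consecration or institution (earlier first): Moreau (May 6, 2006) before Beaumont (Jul 28, 2006) before Adeyemi (May 2, 2010).
Order: Andersen, Whitfield, Pereira, Nguyen, Achebe, Moreau, Beaumont, Adeyemi. So position 8.

8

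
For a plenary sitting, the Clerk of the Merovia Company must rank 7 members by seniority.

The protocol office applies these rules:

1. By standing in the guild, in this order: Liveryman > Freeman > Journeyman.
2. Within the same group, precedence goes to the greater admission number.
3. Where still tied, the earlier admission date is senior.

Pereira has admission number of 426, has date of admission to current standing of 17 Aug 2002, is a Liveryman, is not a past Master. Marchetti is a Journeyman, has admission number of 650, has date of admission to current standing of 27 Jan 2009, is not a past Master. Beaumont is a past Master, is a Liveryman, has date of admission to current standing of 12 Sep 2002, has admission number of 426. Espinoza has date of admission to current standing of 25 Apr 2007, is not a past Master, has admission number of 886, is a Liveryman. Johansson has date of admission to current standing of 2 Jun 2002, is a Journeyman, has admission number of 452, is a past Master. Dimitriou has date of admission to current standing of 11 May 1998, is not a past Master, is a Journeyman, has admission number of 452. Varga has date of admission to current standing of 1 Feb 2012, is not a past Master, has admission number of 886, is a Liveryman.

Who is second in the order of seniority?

Varga

By standing in the guild: Espinoza, Varga, Pereira and Beaumont (Liveryman); then Marchetti, Dimitriou and Johansson (Journeyman).
Among Espinoza, Varga, Pereira and Beaumont, by admission number (higher first): Espinoza and Varga (886) before Pereira and Beaumont (426).
Among Espinoza and Varga, by date of admission to current standing (earlier first): Espinoza (25 Apr 2007) before Varga (1 Feb 2012).
Among Pereira and Beaumont, by date of admission to current standing (earlier first): Pereira (17 Aug 2002) before Beaumont (12 Sep 2002).
Among Marchetti, Dimitriou and Johansson, by admission number (higher first): Marchetti (650) before Dimitriou and Johansson (452).
Among Dimitriou and Johansson, by date of admission to current standing (earlier first): Dimitriou (11 May 1998) before Johansson (2 Jun 2002).
Order: Espinoza, Varga, Pereira, Beaumont, Marchetti, Dimitriou, Johansson.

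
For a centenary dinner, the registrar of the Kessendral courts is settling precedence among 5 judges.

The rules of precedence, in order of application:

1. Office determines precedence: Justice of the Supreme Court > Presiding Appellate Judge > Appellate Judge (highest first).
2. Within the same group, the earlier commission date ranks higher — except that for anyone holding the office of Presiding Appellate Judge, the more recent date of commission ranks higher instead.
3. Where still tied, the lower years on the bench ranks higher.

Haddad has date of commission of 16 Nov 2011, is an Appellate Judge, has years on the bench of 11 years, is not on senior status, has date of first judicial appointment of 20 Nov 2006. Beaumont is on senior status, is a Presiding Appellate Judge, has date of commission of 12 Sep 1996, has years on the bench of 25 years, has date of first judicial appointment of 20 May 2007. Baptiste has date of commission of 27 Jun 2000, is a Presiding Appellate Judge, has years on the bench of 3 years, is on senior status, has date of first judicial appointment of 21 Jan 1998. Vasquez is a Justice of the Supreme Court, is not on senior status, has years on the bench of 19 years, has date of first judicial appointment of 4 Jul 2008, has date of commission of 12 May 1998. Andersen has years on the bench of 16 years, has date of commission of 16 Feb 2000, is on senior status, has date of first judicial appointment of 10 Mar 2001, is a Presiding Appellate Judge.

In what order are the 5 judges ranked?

By office: Vasquez (Justice of the Supreme Court); then Baptiste, Andersen and Beaumont (Presiding Appellate Judge); then Haddad (Appellate Judge).
Among Baptiste, Andersen and Beaumont, by date of commission (later first) (reversed rule for this group): Baptiste (27 Jun 2000) before Andersen (16 Feb 2000) before Beaumont (12 Sep 1996).
Full order: Vasquez, Baptiste, Andersen, Beaumont, Haddad.

Vasquez, Baptiste, Andersen, Beaumont, Haddad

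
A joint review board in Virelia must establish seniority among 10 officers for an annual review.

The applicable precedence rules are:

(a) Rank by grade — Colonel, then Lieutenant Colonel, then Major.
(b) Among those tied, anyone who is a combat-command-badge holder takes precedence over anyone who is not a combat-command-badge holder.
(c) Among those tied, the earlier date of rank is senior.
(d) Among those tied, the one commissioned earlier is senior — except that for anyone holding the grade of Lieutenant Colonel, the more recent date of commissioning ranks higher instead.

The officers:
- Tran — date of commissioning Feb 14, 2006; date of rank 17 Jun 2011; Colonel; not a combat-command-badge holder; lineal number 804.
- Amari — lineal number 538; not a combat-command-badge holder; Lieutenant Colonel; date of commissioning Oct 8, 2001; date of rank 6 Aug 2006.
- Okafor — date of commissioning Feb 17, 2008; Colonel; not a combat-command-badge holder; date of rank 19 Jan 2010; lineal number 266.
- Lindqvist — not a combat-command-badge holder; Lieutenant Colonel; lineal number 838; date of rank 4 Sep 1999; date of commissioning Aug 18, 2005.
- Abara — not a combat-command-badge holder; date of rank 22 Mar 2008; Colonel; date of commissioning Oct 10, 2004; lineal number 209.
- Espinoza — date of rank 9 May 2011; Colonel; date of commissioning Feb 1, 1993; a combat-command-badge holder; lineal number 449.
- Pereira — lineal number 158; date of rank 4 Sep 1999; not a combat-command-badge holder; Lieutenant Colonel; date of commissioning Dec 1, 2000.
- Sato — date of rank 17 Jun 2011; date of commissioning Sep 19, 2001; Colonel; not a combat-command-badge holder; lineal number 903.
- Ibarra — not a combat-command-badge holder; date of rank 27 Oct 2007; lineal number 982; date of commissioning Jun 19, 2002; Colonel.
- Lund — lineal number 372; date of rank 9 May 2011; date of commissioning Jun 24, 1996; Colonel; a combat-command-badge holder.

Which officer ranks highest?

By grade: Espinoza, Lund, Ibarra, Abara, Okafor, Sato and Tran (Colonel); then Lindqvist, Pereira and Amari (Lieutenant Colonel).
Among Espinoza, Lund, Ibarra, Abara, Okafor, Sato and Tran, a combat-command-badge holder before not a combat-command-badge holder: Espinoza and Lund (a combat-command-badge holder) before Ibarra, Abara, Okafor, Sato and Tran (not a combat-command-badge holder).
Espinoza and Lund both have date of rank 9 May 2011, so the next rule applies.
Among Espinoza and Lund, by date of commissioning (earlier first): Espinoza (Feb 1, 1993) before Lund (Jun 24, 1996).
Among Ibarra, Abara, Okafor, Sato and Tran, by date of rank (earlier first): Ibarra (27 Oct 2007) before Abara (22 Mar 2008) before Okafor (19 Jan 2010) before Sato and Tran (17 Jun 2011).
Among Sato and Tran, by date of commissioning (earlier first): Sato (Sep 19, 2001) before Tran (Feb 14, 2006).
Lindqvist, Pereira and Amari are each not a combat-command-badge holder, so the next rule applies.
Among Lindqvist, Pereira and Amari, by date of rank (earlier first): Lindqvist and Pereira (4 Sep 1999) before Amari (6 Aug 2006).
Among Lindqvist and Pereira, by date of commissioning (later first) (reversed rule for this group): Lindqvist (Aug 18, 2005) before Pereira (Dec 1, 2000).
Order: Espinoza, Lund, Ibarra, Abara, Okafor, Sato, Tran, Lindqvist, Pereira, Amari.

Espinoza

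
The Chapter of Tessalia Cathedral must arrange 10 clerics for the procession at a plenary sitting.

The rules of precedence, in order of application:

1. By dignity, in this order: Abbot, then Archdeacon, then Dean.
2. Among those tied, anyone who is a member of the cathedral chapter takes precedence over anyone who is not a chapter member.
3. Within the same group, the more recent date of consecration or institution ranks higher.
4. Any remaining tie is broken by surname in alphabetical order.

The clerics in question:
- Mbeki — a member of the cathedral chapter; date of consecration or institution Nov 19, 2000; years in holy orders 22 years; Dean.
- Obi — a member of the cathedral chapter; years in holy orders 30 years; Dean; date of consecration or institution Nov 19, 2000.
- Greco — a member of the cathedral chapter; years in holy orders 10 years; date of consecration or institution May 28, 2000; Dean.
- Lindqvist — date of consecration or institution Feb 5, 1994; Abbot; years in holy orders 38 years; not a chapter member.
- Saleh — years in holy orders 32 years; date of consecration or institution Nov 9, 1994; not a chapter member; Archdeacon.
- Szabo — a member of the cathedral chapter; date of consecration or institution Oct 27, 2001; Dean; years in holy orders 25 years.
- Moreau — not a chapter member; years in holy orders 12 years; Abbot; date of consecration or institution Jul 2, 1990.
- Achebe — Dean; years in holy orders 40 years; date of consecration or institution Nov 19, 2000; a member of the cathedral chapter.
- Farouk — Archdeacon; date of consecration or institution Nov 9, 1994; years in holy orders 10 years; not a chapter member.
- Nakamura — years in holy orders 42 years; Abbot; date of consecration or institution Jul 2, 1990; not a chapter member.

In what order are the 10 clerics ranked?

By dignity: Lindqvist, Moreau and Nakamura (Abbot); then Farouk and Saleh (Archdeacon); then Szabo, Achebe, Mbeki, Obi and Greco (Dean).
Lindqvist, Moreau and Nakamura are each not a chapter member, so the next rule applies.
Among Lindqvist, Moreau and Nakamura, by date of consecration or institution (later first): Lindqvist (Feb 5, 1994) before Moreau and Nakamura (Jul 2, 1990).
Among Moreau and Nakamura, alphabetically by surname: Moreau before Nakamura.
Farouk and Saleh are each not a chapter member, so the next rule applies.
Farouk and Saleh both have date of consecration or institution Nov 9, 1994, so the next rule applies.
Among Farouk and Saleh, alphabetically by surname: Farouk before Saleh.
Szabo, Achebe, Mbeki, Obi and Greco are each a member of the cathedral chapter, so the next rule applies.
Among Szabo, Achebe, Mbeki, Obi and Greco, by date of consecration or institution (later first): Szabo (Oct 27, 2001) before Achebe, Mbeki and Obi (Nov 19, 2000) before Greco (May 28, 2000).
Among Achebe, Mbeki and Obi, alphabetically by surname: Achebe before Mbeki before Obi.
Full order: Lindqvist, Moreau, Nakamura, Farouk, Saleh, Szabo, Achebe, Mbeki, Obi, Greco.

Lindqvist, Moreau, Nakamura, Farouk, Saleh, Szabo, Achebe, Mbeki, Obi, Greco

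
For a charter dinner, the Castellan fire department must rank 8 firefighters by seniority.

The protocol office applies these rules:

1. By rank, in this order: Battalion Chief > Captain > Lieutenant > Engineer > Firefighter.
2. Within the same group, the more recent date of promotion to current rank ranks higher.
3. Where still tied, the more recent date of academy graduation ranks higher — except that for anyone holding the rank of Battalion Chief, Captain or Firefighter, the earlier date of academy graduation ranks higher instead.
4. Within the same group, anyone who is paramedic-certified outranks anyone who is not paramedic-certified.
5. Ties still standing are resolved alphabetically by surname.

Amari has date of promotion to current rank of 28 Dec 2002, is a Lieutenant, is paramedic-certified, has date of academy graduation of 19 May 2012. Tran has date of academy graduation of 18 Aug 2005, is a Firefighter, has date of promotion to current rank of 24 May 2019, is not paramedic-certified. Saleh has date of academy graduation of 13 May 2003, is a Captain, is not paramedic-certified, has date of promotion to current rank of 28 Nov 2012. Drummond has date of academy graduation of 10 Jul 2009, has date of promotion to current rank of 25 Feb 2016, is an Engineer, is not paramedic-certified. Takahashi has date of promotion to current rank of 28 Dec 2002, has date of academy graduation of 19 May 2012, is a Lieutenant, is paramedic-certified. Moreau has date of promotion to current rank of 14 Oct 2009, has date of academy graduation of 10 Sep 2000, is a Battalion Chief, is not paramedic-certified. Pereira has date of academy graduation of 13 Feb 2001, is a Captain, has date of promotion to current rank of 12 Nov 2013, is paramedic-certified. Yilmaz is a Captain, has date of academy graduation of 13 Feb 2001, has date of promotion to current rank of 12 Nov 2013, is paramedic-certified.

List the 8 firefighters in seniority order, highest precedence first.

By rank: Moreau (Battalion Chief); then Pereira, Yilmaz and Saleh (Captain); then Amari and Takahashi (Lieutenant); then Drummond (Engineer); then Tran (Firefighter).
Among Pereira, Yilmaz and Saleh, by date of promotion to current rank (later first): Pereira and Yilmaz (12 Nov 2013) before Saleh (28 Nov 2012).
Pereira and Yilmaz both have date of academy graduation 13 Feb 2001, so the next rule applies.
Pereira and Yilmaz are each paramedic-certified, so the next rule applies.
Among Pereira and Yilmaz, alphabetically by surname: Pereira before Yilmaz.
Amari and Takahashi both have date of promotion to current rank 28 Dec 2002, so the next rule applies.
Amari and Takahashi both have date of academy graduation 19 May 2012, so the next rule applies.
Amari and Takahashi are each paramedic-certified, so the next rule applies.
Among Amari and Takahashi, alphabetically by surname: Amari before Takahashi.
Full order: Moreau, Pereira, Yilmaz, Saleh, Amari, Takahashi, Drummond, Tran.

Moreau, Pereira, Yilmaz, Saleh, Amari, Takahashi, Drummond, Tran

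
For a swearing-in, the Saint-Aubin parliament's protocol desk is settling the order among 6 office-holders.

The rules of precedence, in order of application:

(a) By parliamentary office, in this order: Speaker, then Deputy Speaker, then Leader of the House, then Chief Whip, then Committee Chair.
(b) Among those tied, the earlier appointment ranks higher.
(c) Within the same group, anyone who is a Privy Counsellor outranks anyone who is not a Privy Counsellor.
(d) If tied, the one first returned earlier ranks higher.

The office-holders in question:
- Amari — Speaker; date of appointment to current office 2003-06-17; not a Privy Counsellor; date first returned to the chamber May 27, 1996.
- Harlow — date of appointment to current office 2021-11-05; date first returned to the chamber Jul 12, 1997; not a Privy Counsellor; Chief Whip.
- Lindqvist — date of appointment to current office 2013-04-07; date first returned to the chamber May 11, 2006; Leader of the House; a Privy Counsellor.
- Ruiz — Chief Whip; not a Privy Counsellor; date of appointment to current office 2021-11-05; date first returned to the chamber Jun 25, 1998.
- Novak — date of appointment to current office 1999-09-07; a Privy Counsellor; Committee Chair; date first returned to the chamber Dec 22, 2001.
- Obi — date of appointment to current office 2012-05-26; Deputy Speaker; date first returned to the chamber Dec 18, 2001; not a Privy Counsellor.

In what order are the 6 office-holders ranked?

By parliamentary office: Amari (Speaker); then Obi (Deputy Speaker); then Lindqvist (Leader of the House); then Harlow and Ruiz (Chief Whip); then Novak (Committee Chair).
Harlow and Ruiz both have date of appointment to current office 2021-11-05, so the next rule applies.
Harlow and Ruiz are each not a Privy Counsellor, so the next rule applies.
Among Harlow and Ruiz, by date first returned to the chamber (earlier first): Harlow (Jul 12, 1997) before Ruiz (Jun 25, 1998).
Full order: Amari, Obi, Lindqvist, Harlow, Ruiz, Novak.

Amari, Obi, Lindqvist, Harlow, Ruiz, Novak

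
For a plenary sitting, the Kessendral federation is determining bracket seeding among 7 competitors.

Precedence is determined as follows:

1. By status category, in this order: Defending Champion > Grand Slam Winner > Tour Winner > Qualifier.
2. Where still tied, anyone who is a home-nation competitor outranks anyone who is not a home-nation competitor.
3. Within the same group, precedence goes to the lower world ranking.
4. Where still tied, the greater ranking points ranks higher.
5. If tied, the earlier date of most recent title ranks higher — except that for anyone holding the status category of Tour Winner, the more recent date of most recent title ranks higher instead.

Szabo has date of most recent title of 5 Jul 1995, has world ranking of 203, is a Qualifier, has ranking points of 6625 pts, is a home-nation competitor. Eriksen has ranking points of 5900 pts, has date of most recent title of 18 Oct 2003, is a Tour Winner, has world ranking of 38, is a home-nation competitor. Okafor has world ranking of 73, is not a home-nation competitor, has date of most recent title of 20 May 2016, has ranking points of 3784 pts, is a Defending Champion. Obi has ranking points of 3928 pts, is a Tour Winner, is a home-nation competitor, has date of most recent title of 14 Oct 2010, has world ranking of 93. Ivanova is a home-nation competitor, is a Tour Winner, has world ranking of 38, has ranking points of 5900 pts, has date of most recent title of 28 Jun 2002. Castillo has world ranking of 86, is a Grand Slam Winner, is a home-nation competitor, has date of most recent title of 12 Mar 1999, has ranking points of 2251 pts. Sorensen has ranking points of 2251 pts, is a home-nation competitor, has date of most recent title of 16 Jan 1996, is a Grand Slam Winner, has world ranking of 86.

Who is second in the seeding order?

By status category: Okafor (Defending Champion); then Sorensen and Castillo (Grand Slam Winner); then Eriksen, Ivanova and Obi (Tour Winner); then Szabo (Qualifier).
Sorensen and Castillo are each a home-nation competitor, so the next rule applies.
Sorensen and Castillo both have world ranking 86, so the next rule applies.
Sorensen and Castillo both have ranking points 2251 pts, so the next rule applies.
Among Sorensen and Castillo, by date of most recent title (earlier first): Sorensen (16 Jan 1996) before Castillo (12 Mar 1999).
Eriksen, Ivanova and Obi are each a home-nation competitor, so the next rule applies.
Among Eriksen, Ivanova and Obi, by world ranking (lower first): Eriksen and Ivanova (38) before Obi (93).
Eriksen and Ivanova both have ranking points 5900 pts, so the next rule applies.
Among Eriksen and Ivanova, by date of most recent title (later first) (reversed rule for this group): Eriksen (18 Oct 2003) before Ivanova (28 Jun 2002).
Order: Okafor, Sorensen, Castillo, Eriksen, Ivanova, Obi, Szabo.

Sorensen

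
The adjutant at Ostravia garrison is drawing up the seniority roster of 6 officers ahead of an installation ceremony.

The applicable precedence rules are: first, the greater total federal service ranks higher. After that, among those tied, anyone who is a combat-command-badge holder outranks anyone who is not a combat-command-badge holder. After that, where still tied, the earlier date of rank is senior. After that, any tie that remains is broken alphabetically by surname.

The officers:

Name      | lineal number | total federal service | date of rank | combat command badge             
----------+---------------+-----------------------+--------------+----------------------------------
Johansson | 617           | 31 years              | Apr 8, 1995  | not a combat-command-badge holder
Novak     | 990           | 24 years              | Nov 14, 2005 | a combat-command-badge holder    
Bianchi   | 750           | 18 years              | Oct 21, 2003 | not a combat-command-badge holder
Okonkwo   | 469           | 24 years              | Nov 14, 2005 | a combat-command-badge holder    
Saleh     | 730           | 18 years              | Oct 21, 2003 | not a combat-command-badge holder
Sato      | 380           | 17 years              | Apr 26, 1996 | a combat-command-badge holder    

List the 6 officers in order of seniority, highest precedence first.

Johansson, Novak, Okonkwo, Bianchi, Saleh, Sato

By total federal service (higher first): Johansson (31 years); then Novak and Okonkwo (both 24 years); then Bianchi and Saleh (both 18 years); then Sato (17 years).
Novak and Okonkwo are each a combat-command-badge holder, so the next rule applies.
Novak and Okonkwo both have date of rank Nov 14, 2005, so the next rule applies.
Among Novak and Okonkwo, alphabetically by surname: Novak before Okonkwo.
Bianchi and Saleh are each not a combat-command-badge holder, so the next rule applies.
Bianchi and Saleh both have date of rank Oct 21, 2003, so the next rule applies.
Among Bianchi and Saleh, alphabetically by surname: Bianchi before Saleh.
Full order: Johansson, Novak, Okonkwo, Bianchi, Saleh, Sato.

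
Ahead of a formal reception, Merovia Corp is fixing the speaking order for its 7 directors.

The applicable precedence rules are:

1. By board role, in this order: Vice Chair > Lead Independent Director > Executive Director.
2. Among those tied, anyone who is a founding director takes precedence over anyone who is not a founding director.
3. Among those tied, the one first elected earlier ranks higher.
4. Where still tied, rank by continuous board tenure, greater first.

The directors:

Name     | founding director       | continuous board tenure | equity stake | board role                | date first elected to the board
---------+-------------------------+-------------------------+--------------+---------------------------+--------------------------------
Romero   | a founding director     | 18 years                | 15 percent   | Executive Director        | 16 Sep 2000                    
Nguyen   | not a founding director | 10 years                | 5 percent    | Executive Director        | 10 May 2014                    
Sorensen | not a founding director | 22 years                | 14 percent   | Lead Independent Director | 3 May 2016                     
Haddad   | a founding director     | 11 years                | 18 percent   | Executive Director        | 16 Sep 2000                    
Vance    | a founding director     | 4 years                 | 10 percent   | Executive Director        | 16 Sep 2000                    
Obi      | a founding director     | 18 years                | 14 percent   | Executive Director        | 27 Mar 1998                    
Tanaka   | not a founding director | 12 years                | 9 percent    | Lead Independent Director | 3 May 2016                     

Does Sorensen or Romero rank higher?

Sorensen

By board role: Sorensen and Tanaka (Lead Independent Director); then Obi, Romero, Haddad, Vance and Nguyen (Executive Director).
Sorensen and Tanaka are each not a founding director, so the next rule applies.
Sorensen and Tanaka both have date first elected to the board 3 May 2016, so the next rule applies.
Among Sorensen and Tanaka, by continuous board tenure (higher first): Sorensen (22 years) before Tanaka (12 years).
Among Obi, Romero, Haddad, Vance and Nguyen, a founding director before not a founding director: Obi, Romero, Haddad and Vance (a founding director) before Nguyen (not a founding director).
Among Obi, Romero, Haddad and Vance, by date first elected to the board (earlier first): Obi (27 Mar 1998) before Romero, Haddad and Vance (16 Sep 2000).
Among Romero, Haddad and Vance, by continuous board tenure (higher first): Romero (18 years) before Haddad (11 years) before Vance (4 years).
So Sorensen takes precedence.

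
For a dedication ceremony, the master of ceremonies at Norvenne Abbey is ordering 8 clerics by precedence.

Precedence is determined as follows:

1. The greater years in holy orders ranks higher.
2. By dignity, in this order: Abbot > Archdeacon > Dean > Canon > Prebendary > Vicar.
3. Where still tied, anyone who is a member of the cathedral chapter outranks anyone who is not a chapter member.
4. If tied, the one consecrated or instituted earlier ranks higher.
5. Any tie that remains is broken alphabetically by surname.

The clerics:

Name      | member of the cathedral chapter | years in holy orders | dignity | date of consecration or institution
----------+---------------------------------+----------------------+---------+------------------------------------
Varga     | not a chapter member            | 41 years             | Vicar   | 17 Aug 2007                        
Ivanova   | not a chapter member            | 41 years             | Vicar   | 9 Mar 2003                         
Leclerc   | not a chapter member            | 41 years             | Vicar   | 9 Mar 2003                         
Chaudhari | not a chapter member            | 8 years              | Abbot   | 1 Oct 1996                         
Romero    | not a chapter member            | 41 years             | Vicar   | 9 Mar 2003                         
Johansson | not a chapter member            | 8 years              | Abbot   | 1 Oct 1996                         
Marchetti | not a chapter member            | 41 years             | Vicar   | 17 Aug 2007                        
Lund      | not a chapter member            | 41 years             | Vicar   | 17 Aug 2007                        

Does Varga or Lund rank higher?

By years in holy orders (higher first): Ivanova, Leclerc, Romero, Lund, Marchetti and Varga (each 41 years); then Chaudhari and Johansson (both 8 years).
Ivanova, Leclerc, Romero, Lund, Marchetti and Varga are each Vicar, so the next rule applies.
Ivanova, Leclerc, Romero, Lund, Marchetti and Varga are each not a chapter member, so the next rule applies.
Among Ivanova, Leclerc, Romero, Lund, Marchetti and Varga, by date of consecration or institution (earlier first): Ivanova, Leclerc and Romero (9 Mar 2003) before Lund, Marchetti and Varga (17 Aug 2007).
Among Ivanova, Leclerc and Romero, alphabetically by surname: Ivanova before Leclerc before Romero.
Among Lund, Marchetti and Varga, alphabetically by surname: Lund before Marchetti before Varga.
Chaudhari and Johansson are each Abbot, so the next rule applies.
Chaudhari and Johansson are each not a chapter member, so the next rule applies.
Chaudhari and Johansson both have date of consecration or institution 1 Oct 1996, so the next rule applies.
Among Chaudhari and Johansson, alphabetically by surname: Chaudhari before Johansson.
So Lund takes precedence.

Lund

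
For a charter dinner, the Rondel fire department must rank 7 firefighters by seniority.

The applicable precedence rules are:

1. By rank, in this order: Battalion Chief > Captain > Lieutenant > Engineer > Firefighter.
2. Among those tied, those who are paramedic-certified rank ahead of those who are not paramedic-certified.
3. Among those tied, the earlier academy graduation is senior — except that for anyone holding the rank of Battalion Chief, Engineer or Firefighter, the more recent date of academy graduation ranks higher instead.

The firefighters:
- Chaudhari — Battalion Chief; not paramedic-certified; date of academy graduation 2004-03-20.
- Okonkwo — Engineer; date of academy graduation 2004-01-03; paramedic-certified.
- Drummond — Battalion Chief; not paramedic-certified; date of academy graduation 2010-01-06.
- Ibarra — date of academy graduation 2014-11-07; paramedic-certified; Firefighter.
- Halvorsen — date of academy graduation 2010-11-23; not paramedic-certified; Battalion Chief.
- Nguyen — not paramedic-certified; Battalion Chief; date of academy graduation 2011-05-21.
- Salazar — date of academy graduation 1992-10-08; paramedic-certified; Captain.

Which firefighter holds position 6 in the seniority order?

Okonkwo

By rank: Nguyen, Halvorsen, Drummond and Chaudhari (Battalion Chief); then Salazar (Captain); then Okonkwo (Engineer); then Ibarra (Firefighter).
Nguyen, Halvorsen, Drummond and Chaudhari are each not paramedic-certified, so the next rule applies.
Among Nguyen, Halvorsen, Drummond and Chaudhari, by date of academy graduation (later first) (reversed rule for this group): Nguyen (2011-05-21) before Halvorsen (2010-11-23) before Drummond (2010-01-06) before Chaudhari (2004-03-20).
Order: Nguyen, Halvorsen, Drummond, Chaudhari, Salazar, Okonkwo, Ibarra.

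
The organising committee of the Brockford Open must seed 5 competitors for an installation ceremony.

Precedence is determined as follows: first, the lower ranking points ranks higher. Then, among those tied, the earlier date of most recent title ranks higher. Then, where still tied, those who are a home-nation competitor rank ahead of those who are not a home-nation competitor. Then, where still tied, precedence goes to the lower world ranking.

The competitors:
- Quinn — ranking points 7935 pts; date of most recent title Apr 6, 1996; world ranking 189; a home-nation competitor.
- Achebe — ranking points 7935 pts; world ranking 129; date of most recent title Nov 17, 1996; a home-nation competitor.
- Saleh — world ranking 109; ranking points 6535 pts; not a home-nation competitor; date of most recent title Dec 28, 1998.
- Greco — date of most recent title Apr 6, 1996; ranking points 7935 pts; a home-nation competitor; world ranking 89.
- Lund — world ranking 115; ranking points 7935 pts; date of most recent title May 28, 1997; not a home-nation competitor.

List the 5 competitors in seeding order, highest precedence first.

By ranking points (lower first): Saleh (6535 pts); then Greco, Quinn, Achebe and Lund (each 7935 pts).
Among Greco, Quinn, Achebe and Lund, by date of most recent title (earlier first): Greco and Quinn (Apr 6, 1996) before Achebe (Nov 17, 1996) before Lund (May 28, 1997).
Greco and Quinn are each a home-nation competitor, so the next rule applies.
Among Greco and Quinn, by world ranking (lower first): Greco (89) before Quinn (189).
Full order: Saleh, Greco, Quinn, Achebe, Lund.

Saleh, Greco, Quinn, Achebe, Lund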